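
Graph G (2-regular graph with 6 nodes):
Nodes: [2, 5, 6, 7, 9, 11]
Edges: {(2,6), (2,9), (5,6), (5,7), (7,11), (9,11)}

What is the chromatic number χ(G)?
Clique number ω(G) = 2 (lower bound: χ ≥ ω).
The graph is bipartite (no odd cycle), so 2 colors suffice: χ(G) = 2.
A valid 2-coloring: color 1: [2, 5, 11]; color 2: [6, 7, 9].

χ(G) = 2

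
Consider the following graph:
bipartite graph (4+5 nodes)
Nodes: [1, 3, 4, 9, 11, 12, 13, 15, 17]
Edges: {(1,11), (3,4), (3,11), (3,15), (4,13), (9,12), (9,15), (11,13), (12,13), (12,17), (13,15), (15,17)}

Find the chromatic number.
Clique number ω(G) = 2 (lower bound: χ ≥ ω).
The graph is bipartite (no odd cycle), so 2 colors suffice: χ(G) = 2.
A valid 2-coloring: color 1: [4, 11, 12, 15]; color 2: [1, 3, 9, 13, 17].

χ(G) = 2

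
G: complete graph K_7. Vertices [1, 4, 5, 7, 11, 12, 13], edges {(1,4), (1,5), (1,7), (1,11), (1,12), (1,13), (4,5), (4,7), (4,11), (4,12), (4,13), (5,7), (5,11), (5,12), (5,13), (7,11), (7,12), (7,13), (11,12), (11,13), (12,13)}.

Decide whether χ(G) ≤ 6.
No, G is not 6-colorable

The clique on vertices [1, 4, 5, 7, 11, 12, 13] has size 7 > 6, so it alone needs 7 colors.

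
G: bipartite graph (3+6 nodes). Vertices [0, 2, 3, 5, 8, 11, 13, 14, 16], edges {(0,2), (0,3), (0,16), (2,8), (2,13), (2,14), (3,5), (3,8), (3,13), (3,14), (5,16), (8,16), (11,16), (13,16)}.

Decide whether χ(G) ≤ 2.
A valid 2-coloring: color 1: [2, 3, 16]; color 2: [0, 5, 8, 11, 13, 14].
(χ(G) = 2 ≤ 2.)

Yes, G is 2-colorable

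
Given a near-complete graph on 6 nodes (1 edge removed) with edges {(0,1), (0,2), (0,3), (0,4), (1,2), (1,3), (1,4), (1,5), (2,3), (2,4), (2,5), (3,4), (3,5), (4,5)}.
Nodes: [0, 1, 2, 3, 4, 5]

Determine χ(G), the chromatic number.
χ(G) = 5

Clique number ω(G) = 5 (lower bound: χ ≥ ω).
The clique on [0, 1, 2, 3, 4] has size 5, forcing χ ≥ 5, and the coloring below uses 5 colors, so χ(G) = 5.
A valid 5-coloring: color 1: [4]; color 2: [3]; color 3: [2]; color 4: [1]; color 5: [0, 5].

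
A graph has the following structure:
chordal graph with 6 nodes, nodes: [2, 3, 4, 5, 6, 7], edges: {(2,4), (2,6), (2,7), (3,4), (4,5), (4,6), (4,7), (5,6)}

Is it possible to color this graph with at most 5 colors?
Yes, G is 5-colorable

A valid 5-coloring: color 1: [4]; color 2: [3, 6, 7]; color 3: [2, 5].
(χ(G) = 3 ≤ 5.)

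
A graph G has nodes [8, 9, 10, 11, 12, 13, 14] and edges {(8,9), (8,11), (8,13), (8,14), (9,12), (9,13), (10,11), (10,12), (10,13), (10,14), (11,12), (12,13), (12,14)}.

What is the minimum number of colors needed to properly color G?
χ(G) = 3

Clique number ω(G) = 3 (lower bound: χ ≥ ω).
The clique on [8, 9, 13] has size 3, forcing χ ≥ 3, and the coloring below uses 3 colors, so χ(G) = 3.
A valid 3-coloring: color 1: [8, 12]; color 2: [9, 10]; color 3: [11, 13, 14].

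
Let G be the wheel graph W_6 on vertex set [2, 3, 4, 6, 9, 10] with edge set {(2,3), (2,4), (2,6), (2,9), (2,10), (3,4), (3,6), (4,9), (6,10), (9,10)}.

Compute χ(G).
χ(G) = 4

Clique number ω(G) = 3 (lower bound: χ ≥ ω).
Odd cycle [3, 6, 10, 9, 4] needs 3 colors (χ ≥ 3).
Vertex 2 is adjacent to every vertex of [3, 4, 6, 9, 10], which already need 3 colors among themselves, so 2 needs a new color (χ ≥ 4).
The coloring below uses 4 colors, so χ(G) = 4.
A valid 4-coloring: color 1: [2]; color 2: [3, 9]; color 3: [4, 6]; color 4: [10].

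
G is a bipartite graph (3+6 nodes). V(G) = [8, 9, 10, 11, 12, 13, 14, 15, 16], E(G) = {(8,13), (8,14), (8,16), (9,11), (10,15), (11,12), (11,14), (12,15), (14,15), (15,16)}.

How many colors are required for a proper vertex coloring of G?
Clique number ω(G) = 2 (lower bound: χ ≥ ω).
The graph is bipartite (no odd cycle), so 2 colors suffice: χ(G) = 2.
A valid 2-coloring: color 1: [8, 11, 15]; color 2: [9, 10, 12, 13, 14, 16].

χ(G) = 2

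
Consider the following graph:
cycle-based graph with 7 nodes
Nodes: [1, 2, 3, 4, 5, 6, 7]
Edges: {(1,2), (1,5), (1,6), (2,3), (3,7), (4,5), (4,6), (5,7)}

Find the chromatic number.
χ(G) = 3

Clique number ω(G) = 2 (lower bound: χ ≥ ω).
Odd cycle [2, 3, 7, 5, 4, 6, 1] needs 3 colors (χ ≥ 3).
The coloring below uses 3 colors, so χ(G) = 3.
A valid 3-coloring: color 1: [1, 3, 4]; color 2: [2, 5, 6]; color 3: [7].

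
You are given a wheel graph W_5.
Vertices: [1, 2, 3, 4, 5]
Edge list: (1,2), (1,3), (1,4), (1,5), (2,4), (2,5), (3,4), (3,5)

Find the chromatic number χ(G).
Clique number ω(G) = 3 (lower bound: χ ≥ ω).
The clique on [1, 2, 4] has size 3, forcing χ ≥ 3, and the coloring below uses 3 colors, so χ(G) = 3.
A valid 3-coloring: color 1: [1]; color 2: [4, 5]; color 3: [2, 3].

χ(G) = 3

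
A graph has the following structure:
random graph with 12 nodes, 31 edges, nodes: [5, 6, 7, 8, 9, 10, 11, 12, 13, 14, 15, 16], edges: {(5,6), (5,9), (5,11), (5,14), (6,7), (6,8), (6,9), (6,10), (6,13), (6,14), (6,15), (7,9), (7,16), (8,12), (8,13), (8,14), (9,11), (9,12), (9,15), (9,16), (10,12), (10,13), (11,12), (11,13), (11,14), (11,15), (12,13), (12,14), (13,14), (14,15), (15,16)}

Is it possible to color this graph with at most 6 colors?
A valid 6-coloring: color 1: [6, 12, 16]; color 2: [9, 10, 14]; color 3: [5, 7, 13, 15]; color 4: [8, 11].
(χ(G) = 4 ≤ 6.)

Yes, G is 6-colorable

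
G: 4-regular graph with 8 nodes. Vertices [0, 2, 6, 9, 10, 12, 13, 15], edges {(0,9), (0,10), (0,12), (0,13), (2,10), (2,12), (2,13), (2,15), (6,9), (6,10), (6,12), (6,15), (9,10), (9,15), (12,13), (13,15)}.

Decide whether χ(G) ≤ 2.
The clique on vertices [0, 9, 10] has size 3 > 2, so it alone needs 3 colors.

No, G is not 2-colorable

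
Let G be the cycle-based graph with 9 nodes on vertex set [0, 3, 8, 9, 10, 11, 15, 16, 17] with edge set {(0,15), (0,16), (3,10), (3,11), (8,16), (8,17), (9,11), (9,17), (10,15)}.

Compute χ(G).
Clique number ω(G) = 2 (lower bound: χ ≥ ω).
Odd cycle [11, 3, 10, 15, 0, 16, 8, 17, 9] needs 3 colors (χ ≥ 3).
The coloring below uses 3 colors, so χ(G) = 3.
A valid 3-coloring: color 1: [0, 10, 11, 17]; color 2: [3, 9, 15, 16]; color 3: [8].

χ(G) = 3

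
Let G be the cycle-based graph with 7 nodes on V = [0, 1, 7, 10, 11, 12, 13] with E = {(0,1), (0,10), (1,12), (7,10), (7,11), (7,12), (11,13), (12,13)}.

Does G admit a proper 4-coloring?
A valid 4-coloring: color 1: [1, 7, 13]; color 2: [0, 11, 12]; color 3: [10].
(χ(G) = 3 ≤ 4.)

Yes, G is 4-colorable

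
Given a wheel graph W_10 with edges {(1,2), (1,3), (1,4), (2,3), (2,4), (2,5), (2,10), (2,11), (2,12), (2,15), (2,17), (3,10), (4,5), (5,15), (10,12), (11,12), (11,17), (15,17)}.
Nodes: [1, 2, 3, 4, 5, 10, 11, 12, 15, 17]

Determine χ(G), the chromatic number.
Clique number ω(G) = 3 (lower bound: χ ≥ ω).
Odd cycle [12, 10, 3, 1, 4, 5, 15, 17, 11] needs 3 colors (χ ≥ 3).
Vertex 2 is adjacent to every vertex of [1, 3, 4, 5, 10, 11, 12, 15, 17], which already need 3 colors among themselves, so 2 needs a new color (χ ≥ 4).
The coloring below uses 4 colors, so χ(G) = 4.
A valid 4-coloring: color 1: [2]; color 2: [3, 4, 12, 17]; color 3: [1, 5, 10, 11]; color 4: [15].

χ(G) = 4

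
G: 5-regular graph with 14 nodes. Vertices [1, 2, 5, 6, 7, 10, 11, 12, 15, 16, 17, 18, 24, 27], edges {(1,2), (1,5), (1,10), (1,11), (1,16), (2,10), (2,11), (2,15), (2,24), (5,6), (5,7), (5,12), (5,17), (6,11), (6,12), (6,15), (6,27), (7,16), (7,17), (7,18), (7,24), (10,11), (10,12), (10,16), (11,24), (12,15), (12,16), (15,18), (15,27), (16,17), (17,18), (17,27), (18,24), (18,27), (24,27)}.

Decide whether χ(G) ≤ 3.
The clique on vertices [1, 2, 10, 11] has size 4 > 3, so it alone needs 4 colors.

No, G is not 3-colorable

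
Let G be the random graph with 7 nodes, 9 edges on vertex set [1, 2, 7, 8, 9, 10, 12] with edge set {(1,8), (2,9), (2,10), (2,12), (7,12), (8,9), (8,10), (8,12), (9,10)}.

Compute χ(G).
χ(G) = 3

Clique number ω(G) = 3 (lower bound: χ ≥ ω).
The clique on [8, 9, 10] has size 3, forcing χ ≥ 3, and the coloring below uses 3 colors, so χ(G) = 3.
A valid 3-coloring: color 1: [2, 7, 8]; color 2: [1, 9, 12]; color 3: [10].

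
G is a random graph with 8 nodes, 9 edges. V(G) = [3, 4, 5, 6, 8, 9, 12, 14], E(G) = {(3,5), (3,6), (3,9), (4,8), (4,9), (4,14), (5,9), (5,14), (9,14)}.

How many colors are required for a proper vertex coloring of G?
χ(G) = 3

Clique number ω(G) = 3 (lower bound: χ ≥ ω).
The clique on [4, 9, 14] has size 3, forcing χ ≥ 3, and the coloring below uses 3 colors, so χ(G) = 3.
A valid 3-coloring: color 1: [6, 8, 9, 12]; color 2: [3, 14]; color 3: [4, 5].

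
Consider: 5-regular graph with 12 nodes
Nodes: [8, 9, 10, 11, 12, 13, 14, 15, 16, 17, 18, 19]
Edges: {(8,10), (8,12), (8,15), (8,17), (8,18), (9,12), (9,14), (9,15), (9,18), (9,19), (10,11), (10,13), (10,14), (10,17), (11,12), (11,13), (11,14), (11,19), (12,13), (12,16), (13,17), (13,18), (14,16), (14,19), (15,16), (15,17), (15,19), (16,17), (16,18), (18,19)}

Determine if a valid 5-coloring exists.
A valid 5-coloring: color 1: [10, 12, 19]; color 2: [8, 9, 13, 16]; color 3: [14, 17, 18]; color 4: [11, 15].
(χ(G) = 4 ≤ 5.)

Yes, G is 5-colorable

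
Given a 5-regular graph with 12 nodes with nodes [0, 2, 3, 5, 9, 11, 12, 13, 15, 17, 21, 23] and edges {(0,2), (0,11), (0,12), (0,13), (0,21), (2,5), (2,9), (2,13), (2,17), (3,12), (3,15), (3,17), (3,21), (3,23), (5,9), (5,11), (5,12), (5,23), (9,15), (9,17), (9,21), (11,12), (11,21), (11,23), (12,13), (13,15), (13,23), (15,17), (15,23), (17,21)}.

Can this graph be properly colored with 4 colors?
Yes, G is 4-colorable

A valid 4-coloring: color 1: [0, 5, 15]; color 2: [11, 13, 17]; color 3: [2, 12, 21, 23]; color 4: [3, 9].
(χ(G) = 4 ≤ 4.)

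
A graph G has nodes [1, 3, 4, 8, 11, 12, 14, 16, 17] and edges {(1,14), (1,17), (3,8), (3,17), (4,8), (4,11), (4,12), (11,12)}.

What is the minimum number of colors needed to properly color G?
χ(G) = 3

Clique number ω(G) = 3 (lower bound: χ ≥ ω).
The clique on [4, 11, 12] has size 3, forcing χ ≥ 3, and the coloring below uses 3 colors, so χ(G) = 3.
A valid 3-coloring: color 1: [1, 3, 4, 16]; color 2: [8, 12, 14, 17]; color 3: [11].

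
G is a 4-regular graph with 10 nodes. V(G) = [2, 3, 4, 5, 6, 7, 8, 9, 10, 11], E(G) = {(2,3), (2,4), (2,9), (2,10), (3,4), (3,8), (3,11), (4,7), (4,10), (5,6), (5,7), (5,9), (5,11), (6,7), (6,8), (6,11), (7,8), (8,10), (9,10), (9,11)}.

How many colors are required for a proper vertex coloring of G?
χ(G) = 4

Clique number ω(G) = 3 (lower bound: χ ≥ ω).
Suppose a proper 3-coloring c exists. The clique [2, 3, 4] takes 3 distinct colors; by symmetry let c(2) = 1, c(3) = 2, c(4) = 3.
- Vertex 10: neighbors [2, 4] already have colors [1, 3] ⇒ c(10) = 2.
- Vertex 9: neighbors [2, 10] already have colors [1, 2] ⇒ c(9) = 3.
- Vertex 11: neighbors [3, 9] already have colors [2, 3] ⇒ c(11) = 1.
- Vertex 5: neighbors [11, 9] already have colors [1, 3] ⇒ c(5) = 2.
- Vertex 6: neighbors [11, 5] already have colors [1, 2] ⇒ c(6) = 3.
- Vertex 7: neighbors [5, 4] already have colors [2, 3] ⇒ c(7) = 1.
- Vertex 8: neighbors [7, 3, 6] already have colors [1, 2, 3] — all 3 colors blocked. Contradiction.
The forced assignments end in a contradiction, so G has no proper 3-coloring (χ ≥ 4).
The coloring below uses 4 colors, so χ(G) = 4.
A valid 4-coloring: color 1: [3, 6, 9]; color 2: [4, 5, 8]; color 3: [2, 7, 11]; color 4: [10].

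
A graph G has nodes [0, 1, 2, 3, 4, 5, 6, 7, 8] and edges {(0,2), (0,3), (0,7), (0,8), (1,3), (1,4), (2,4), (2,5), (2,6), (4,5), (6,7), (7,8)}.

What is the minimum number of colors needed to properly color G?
Clique number ω(G) = 3 (lower bound: χ ≥ ω).
The clique on [0, 7, 8] has size 3, forcing χ ≥ 3, and the coloring below uses 3 colors, so χ(G) = 3.
A valid 3-coloring: color 1: [2, 3, 7]; color 2: [0, 4, 6]; color 3: [1, 5, 8].

χ(G) = 3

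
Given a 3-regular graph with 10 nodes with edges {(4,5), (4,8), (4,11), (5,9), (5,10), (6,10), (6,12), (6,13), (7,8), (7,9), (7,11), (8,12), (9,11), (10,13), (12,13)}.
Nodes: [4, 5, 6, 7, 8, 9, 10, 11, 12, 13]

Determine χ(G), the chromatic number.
Clique number ω(G) = 3 (lower bound: χ ≥ ω).
The clique on [6, 10, 13] has size 3, forcing χ ≥ 3, and the coloring below uses 3 colors, so χ(G) = 3.
A valid 3-coloring: color 1: [5, 8, 11, 13]; color 2: [4, 6, 9]; color 3: [7, 10, 12].

χ(G) = 3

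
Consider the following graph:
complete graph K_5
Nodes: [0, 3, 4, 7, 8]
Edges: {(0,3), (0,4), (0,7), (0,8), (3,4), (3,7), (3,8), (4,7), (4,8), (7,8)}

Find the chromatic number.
χ(G) = 5

Clique number ω(G) = 5 (lower bound: χ ≥ ω).
The clique on [0, 3, 4, 7, 8] has size 5, forcing χ ≥ 5, and the coloring below uses 5 colors, so χ(G) = 5.
A valid 5-coloring: color 1: [8]; color 2: [4]; color 3: [7]; color 4: [3]; color 5: [0].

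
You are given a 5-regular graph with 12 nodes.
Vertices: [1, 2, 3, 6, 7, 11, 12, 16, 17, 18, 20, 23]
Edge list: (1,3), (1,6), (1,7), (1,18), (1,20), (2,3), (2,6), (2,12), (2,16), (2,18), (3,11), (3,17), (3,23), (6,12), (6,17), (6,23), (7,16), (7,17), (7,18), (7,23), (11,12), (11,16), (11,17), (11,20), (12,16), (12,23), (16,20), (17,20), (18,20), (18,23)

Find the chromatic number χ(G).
χ(G) = 4

Clique number ω(G) = 3 (lower bound: χ ≥ ω).
Suppose a proper 3-coloring c exists. The clique [1, 7, 18] takes 3 distinct colors; by symmetry let c(1) = 1, c(7) = 2, c(18) = 3.
- Vertex 20: neighbors [1, 18] already have colors [1, 3] ⇒ c(20) = 2.
- Vertex 23: neighbors [7, 18] already have colors [2, 3] ⇒ c(23) = 1.
- Vertex 2: neighbors [18] already have colors [3]; try each remaining color.
- Case c(2) = 1:
  - Vertex 16: neighbors [2, 7] already have colors [1, 2] ⇒ c(16) = 3.
  - Vertex 11: neighbors [20, 16] already have colors [2, 3] ⇒ c(11) = 1.
  - Vertex 17: neighbors [11, 7] already have colors [1, 2] ⇒ c(17) = 3.
  - Vertex 6: neighbors [1, 17] already have colors [1, 3] ⇒ c(6) = 2.
  - Vertex 12: neighbors [2, 6, 16] already have colors [1, 2, 3] — all 3 colors blocked. Contradiction.
- Case c(2) = 2:
  - Vertex 12: neighbors [23, 2] already have colors [1, 2] ⇒ c(12) = 3.
  - Vertex 6: neighbors [1, 2, 12] already have colors [1, 2, 3] — all 3 colors blocked. Contradiction.
Every case ends in a contradiction, so G has no proper 3-coloring (χ ≥ 4).
The coloring below uses 4 colors, so χ(G) = 4.
A valid 4-coloring: color 1: [3, 6, 16, 18]; color 2: [1, 2, 11, 23]; color 3: [7, 12, 20]; color 4: [17].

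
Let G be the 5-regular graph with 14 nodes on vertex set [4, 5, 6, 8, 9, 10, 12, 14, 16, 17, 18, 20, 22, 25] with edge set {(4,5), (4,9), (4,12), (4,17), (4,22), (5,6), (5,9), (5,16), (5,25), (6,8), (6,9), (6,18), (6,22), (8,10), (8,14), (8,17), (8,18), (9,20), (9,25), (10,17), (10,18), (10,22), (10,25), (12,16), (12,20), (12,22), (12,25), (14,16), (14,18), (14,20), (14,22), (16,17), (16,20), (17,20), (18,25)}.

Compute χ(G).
χ(G) = 4

Clique number ω(G) = 3 (lower bound: χ ≥ ω).
Suppose a proper 3-coloring c exists. The clique [4, 5, 9] takes 3 distinct colors; by symmetry let c(4) = 1, c(5) = 2, c(9) = 3.
- Vertex 6: neighbors [5, 9] already have colors [2, 3] ⇒ c(6) = 1.
- Vertex 25: neighbors [5, 9] already have colors [2, 3] ⇒ c(25) = 1.
- Vertex 8: neighbors [6] already have colors [1]; try each remaining color.
- Case c(8) = 2:
  - Vertex 10: neighbors [25, 8] already have colors [1, 2] ⇒ c(10) = 3.
  - Vertex 17: neighbors [4, 8, 10] already have colors [1, 2, 3] — all 3 colors blocked. Contradiction.
- Case c(8) = 3:
  - Vertex 10: neighbors [25, 8] already have colors [1, 3] ⇒ c(10) = 2.
  - Vertex 17: neighbors [4, 10, 8] already have colors [1, 2, 3] — all 3 colors blocked. Contradiction.
Every case ends in a contradiction, so G has no proper 3-coloring (χ ≥ 4).
The coloring below uses 4 colors, so χ(G) = 4.
A valid 4-coloring: color 1: [4, 8, 20, 25]; color 2: [9, 16, 18, 22]; color 3: [6, 12, 14, 17]; color 4: [5, 10].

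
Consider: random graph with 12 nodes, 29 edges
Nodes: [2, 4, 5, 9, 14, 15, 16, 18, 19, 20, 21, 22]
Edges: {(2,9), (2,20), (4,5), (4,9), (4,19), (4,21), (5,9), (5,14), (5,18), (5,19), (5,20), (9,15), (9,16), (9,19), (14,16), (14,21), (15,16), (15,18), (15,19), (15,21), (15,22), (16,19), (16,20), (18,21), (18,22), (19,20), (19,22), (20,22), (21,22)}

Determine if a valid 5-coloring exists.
Yes, G is 5-colorable

A valid 5-coloring: color 1: [2, 19, 21]; color 2: [5, 15]; color 3: [9, 14, 18, 20]; color 4: [4, 16, 22].
(χ(G) = 4 ≤ 5.)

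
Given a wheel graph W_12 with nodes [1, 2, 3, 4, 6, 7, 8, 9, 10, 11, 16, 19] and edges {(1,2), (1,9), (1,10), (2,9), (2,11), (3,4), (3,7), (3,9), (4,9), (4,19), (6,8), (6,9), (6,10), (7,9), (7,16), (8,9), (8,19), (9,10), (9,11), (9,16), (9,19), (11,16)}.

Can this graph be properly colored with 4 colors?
Yes, G is 4-colorable

A valid 4-coloring: color 1: [9]; color 2: [1, 6, 7, 11, 19]; color 3: [2, 3, 8, 10, 16]; color 4: [4].
(χ(G) = 4 ≤ 4.)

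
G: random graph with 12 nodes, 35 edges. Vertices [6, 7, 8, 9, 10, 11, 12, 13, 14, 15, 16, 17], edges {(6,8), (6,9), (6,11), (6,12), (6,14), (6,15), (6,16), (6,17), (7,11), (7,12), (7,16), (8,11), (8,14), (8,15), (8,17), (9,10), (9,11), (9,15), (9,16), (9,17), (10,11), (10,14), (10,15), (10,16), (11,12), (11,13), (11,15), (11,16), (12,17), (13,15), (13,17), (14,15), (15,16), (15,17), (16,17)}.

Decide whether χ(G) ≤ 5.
Yes, G is 5-colorable

A valid 5-coloring: color 1: [11, 14, 17]; color 2: [12, 15]; color 3: [6, 7, 10, 13]; color 4: [8, 16]; color 5: [9].
(χ(G) = 5 ≤ 5.)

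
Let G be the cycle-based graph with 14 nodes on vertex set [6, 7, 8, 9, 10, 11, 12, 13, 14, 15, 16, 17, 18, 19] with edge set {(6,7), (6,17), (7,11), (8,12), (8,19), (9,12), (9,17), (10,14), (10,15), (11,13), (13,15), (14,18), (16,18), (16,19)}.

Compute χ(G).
Clique number ω(G) = 2 (lower bound: χ ≥ ω).
The graph is bipartite (no odd cycle), so 2 colors suffice: χ(G) = 2.
A valid 2-coloring: color 1: [7, 10, 12, 13, 17, 18, 19]; color 2: [6, 8, 9, 11, 14, 15, 16].

χ(G) = 2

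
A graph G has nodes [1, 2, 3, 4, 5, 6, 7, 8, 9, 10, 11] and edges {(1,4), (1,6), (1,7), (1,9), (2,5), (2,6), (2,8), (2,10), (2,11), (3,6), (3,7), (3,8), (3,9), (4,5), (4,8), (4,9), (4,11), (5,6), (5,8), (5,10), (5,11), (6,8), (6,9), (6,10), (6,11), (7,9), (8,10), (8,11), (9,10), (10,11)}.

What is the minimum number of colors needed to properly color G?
χ(G) = 6

Clique number ω(G) = 6 (lower bound: χ ≥ ω).
The clique on [2, 5, 6, 8, 10, 11] has size 6, forcing χ ≥ 6, and the coloring below uses 6 colors, so χ(G) = 6.
A valid 6-coloring: color 1: [4, 6, 7]; color 2: [8, 9]; color 3: [1, 3, 11]; color 4: [5]; color 5: [10]; color 6: [2].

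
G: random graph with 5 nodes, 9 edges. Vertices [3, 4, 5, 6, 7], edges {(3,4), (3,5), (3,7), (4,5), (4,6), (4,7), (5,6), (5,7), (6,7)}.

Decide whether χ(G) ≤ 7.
A valid 7-coloring: color 1: [7]; color 2: [4]; color 3: [5]; color 4: [3, 6].
(χ(G) = 4 ≤ 7.)

Yes, G is 7-colorable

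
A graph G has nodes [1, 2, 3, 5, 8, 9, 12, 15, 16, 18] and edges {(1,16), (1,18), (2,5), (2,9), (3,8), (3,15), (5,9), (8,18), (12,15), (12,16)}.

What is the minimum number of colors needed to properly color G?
Clique number ω(G) = 3 (lower bound: χ ≥ ω).
The clique on [2, 5, 9] has size 3, forcing χ ≥ 3, and the coloring below uses 3 colors, so χ(G) = 3.
A valid 3-coloring: color 1: [1, 8, 9, 12]; color 2: [5, 15, 16, 18]; color 3: [2, 3].

χ(G) = 3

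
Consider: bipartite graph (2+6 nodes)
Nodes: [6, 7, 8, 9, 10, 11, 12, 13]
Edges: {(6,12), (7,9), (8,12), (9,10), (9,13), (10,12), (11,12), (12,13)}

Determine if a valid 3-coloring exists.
A valid 3-coloring: color 1: [9, 12]; color 2: [6, 7, 8, 10, 11, 13].
(χ(G) = 2 ≤ 3.)

Yes, G is 3-colorable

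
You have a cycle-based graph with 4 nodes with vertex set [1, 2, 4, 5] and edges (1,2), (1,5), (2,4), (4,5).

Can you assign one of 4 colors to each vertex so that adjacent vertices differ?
Yes, G is 4-colorable

A valid 4-coloring: color 1: [1, 4]; color 2: [2, 5].
(χ(G) = 2 ≤ 4.)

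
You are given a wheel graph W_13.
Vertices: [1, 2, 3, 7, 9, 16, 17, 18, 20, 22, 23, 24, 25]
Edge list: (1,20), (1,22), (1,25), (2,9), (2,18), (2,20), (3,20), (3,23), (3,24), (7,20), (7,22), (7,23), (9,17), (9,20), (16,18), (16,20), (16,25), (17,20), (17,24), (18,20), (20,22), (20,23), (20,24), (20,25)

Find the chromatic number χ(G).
Clique number ω(G) = 3 (lower bound: χ ≥ ω).
The clique on [1, 20, 25] has size 3, forcing χ ≥ 3, and the coloring below uses 3 colors, so χ(G) = 3.
A valid 3-coloring: color 1: [20]; color 2: [9, 18, 22, 23, 24, 25]; color 3: [1, 2, 3, 7, 16, 17].

χ(G) = 3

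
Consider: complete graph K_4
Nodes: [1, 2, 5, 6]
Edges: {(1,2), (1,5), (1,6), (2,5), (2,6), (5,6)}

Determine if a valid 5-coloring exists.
A valid 5-coloring: color 1: [1]; color 2: [6]; color 3: [5]; color 4: [2].
(χ(G) = 4 ≤ 5.)

Yes, G is 5-colorable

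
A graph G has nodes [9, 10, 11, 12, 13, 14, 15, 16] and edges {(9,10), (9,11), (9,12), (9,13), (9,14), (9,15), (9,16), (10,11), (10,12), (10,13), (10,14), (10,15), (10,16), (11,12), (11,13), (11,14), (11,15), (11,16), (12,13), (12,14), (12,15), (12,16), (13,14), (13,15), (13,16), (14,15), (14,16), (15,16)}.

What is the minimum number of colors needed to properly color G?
χ(G) = 8

Clique number ω(G) = 8 (lower bound: χ ≥ ω).
The clique on [9, 10, 11, 12, 13, 14, 15, 16] has size 8, forcing χ ≥ 8, and the coloring below uses 8 colors, so χ(G) = 8.
A valid 8-coloring: color 1: [13]; color 2: [11]; color 3: [9]; color 4: [10]; color 5: [15]; color 6: [14]; color 7: [16]; color 8: [12].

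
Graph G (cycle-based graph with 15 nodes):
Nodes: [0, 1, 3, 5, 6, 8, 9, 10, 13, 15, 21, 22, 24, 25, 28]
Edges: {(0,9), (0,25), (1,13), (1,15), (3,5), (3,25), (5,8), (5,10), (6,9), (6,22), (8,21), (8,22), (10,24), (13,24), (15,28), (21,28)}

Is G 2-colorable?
No, G is not 2-colorable

Odd cycle [10, 24, 13, 1, 15, 28, 21, 8, 5] needs 3 colors (χ ≥ 3).
Hence χ(G) ≥ 3 > 2, so no proper 2-coloring exists.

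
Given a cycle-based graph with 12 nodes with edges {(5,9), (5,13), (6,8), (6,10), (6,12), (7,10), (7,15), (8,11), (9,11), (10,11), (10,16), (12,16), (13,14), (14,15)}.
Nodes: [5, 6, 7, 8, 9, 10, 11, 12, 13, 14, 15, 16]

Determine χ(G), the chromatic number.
Clique number ω(G) = 2 (lower bound: χ ≥ ω).
The graph is bipartite (no odd cycle), so 2 colors suffice: χ(G) = 2.
A valid 2-coloring: color 1: [8, 9, 10, 12, 13, 15]; color 2: [5, 6, 7, 11, 14, 16].

χ(G) = 2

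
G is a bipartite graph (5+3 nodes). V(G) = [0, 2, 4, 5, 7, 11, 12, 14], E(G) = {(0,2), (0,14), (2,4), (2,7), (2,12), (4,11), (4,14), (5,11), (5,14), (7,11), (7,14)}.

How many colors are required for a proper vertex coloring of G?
χ(G) = 2

Clique number ω(G) = 2 (lower bound: χ ≥ ω).
The graph is bipartite (no odd cycle), so 2 colors suffice: χ(G) = 2.
A valid 2-coloring: color 1: [2, 11, 14]; color 2: [0, 4, 5, 7, 12].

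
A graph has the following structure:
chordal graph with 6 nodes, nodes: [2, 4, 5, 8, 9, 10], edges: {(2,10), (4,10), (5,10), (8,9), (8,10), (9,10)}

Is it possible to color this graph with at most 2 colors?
No, G is not 2-colorable

The clique on vertices [8, 9, 10] has size 3 > 2, so it alone needs 3 colors.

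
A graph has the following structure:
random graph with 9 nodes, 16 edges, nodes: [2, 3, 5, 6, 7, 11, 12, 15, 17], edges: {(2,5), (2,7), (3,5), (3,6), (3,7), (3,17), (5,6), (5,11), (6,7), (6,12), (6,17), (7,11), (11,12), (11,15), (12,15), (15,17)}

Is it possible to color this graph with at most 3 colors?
Yes, G is 3-colorable

A valid 3-coloring: color 1: [2, 6, 15]; color 2: [5, 7, 12, 17]; color 3: [3, 11].
(χ(G) = 3 ≤ 3.)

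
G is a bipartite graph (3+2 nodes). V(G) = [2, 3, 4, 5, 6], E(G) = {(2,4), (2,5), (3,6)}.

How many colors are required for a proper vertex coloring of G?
Clique number ω(G) = 2 (lower bound: χ ≥ ω).
The graph is bipartite (no odd cycle), so 2 colors suffice: χ(G) = 2.
A valid 2-coloring: color 1: [2, 3]; color 2: [4, 5, 6].

χ(G) = 2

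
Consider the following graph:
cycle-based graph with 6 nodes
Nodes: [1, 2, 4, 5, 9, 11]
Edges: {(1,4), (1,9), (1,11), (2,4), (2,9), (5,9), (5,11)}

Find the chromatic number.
Clique number ω(G) = 2 (lower bound: χ ≥ ω).
The graph is bipartite (no odd cycle), so 2 colors suffice: χ(G) = 2.
A valid 2-coloring: color 1: [1, 2, 5]; color 2: [4, 9, 11].

χ(G) = 2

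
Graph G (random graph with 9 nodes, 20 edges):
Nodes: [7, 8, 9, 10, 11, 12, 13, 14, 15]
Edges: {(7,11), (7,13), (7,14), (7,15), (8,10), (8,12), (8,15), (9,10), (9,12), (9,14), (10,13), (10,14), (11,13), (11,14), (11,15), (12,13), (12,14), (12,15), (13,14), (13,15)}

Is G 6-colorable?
A valid 6-coloring: color 1: [8, 9, 13]; color 2: [14, 15]; color 3: [10, 11, 12]; color 4: [7].
(χ(G) = 4 ≤ 6.)

Yes, G is 6-colorable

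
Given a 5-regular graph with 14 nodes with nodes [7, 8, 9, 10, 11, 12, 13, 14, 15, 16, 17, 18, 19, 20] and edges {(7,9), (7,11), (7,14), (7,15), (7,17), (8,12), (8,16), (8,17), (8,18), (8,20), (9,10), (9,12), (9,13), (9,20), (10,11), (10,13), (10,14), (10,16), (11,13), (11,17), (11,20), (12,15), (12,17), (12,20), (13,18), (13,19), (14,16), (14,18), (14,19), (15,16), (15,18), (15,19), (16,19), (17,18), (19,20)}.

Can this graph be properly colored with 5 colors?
A valid 5-coloring: color 1: [13, 14, 15, 17, 20]; color 2: [7, 10, 12, 18, 19]; color 3: [9, 11, 16]; color 4: [8].
(χ(G) = 3 ≤ 5.)

Yes, G is 5-colorable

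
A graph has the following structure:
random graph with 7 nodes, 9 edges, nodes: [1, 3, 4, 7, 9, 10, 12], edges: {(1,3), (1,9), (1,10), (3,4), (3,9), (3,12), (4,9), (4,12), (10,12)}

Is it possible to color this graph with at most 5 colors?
A valid 5-coloring: color 1: [3, 7, 10]; color 2: [9, 12]; color 3: [1, 4].
(χ(G) = 3 ≤ 5.)

Yes, G is 5-colorable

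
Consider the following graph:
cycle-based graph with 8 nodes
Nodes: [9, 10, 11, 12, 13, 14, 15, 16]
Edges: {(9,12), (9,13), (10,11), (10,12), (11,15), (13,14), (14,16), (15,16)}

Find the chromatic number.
Clique number ω(G) = 2 (lower bound: χ ≥ ω).
The graph is bipartite (no odd cycle), so 2 colors suffice: χ(G) = 2.
A valid 2-coloring: color 1: [9, 10, 14, 15]; color 2: [11, 12, 13, 16].

χ(G) = 2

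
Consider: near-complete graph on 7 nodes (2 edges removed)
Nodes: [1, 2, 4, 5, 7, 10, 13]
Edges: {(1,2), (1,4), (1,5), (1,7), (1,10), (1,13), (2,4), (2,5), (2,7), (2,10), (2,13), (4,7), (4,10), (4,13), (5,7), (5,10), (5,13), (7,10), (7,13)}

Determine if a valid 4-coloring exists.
No, G is not 4-colorable

The clique on vertices [1, 2, 4, 7, 10] has size 5 > 4, so it alone needs 5 colors.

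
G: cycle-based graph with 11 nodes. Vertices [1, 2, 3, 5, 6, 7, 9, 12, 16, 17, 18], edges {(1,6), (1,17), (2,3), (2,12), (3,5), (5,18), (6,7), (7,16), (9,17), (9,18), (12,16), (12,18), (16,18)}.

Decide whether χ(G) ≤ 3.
A valid 3-coloring: color 1: [3, 6, 17, 18]; color 2: [1, 2, 5, 9, 16]; color 3: [7, 12].
(χ(G) = 3 ≤ 3.)

Yes, G is 3-colorable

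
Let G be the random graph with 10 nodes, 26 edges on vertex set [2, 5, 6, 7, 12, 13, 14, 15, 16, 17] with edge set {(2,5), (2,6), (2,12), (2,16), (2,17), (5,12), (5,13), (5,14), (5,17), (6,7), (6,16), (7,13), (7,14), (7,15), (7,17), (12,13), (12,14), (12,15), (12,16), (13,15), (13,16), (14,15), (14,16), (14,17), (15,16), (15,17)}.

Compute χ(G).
χ(G) = 4

Clique number ω(G) = 4 (lower bound: χ ≥ ω).
The clique on [7, 14, 15, 17] has size 4, forcing χ ≥ 4, and the coloring below uses 4 colors, so χ(G) = 4.
A valid 4-coloring: color 1: [6, 12, 17]; color 2: [5, 7, 16]; color 3: [2, 13, 14]; color 4: [15].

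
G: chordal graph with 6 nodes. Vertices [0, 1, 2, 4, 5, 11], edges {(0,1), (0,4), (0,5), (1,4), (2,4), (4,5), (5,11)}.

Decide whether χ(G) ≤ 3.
Yes, G is 3-colorable

A valid 3-coloring: color 1: [4, 11]; color 2: [1, 2, 5]; color 3: [0].
(χ(G) = 3 ≤ 3.)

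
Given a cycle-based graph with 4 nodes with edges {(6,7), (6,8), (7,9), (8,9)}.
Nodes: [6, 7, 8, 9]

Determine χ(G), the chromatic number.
χ(G) = 2

Clique number ω(G) = 2 (lower bound: χ ≥ ω).
The graph is bipartite (no odd cycle), so 2 colors suffice: χ(G) = 2.
A valid 2-coloring: color 1: [6, 9]; color 2: [7, 8].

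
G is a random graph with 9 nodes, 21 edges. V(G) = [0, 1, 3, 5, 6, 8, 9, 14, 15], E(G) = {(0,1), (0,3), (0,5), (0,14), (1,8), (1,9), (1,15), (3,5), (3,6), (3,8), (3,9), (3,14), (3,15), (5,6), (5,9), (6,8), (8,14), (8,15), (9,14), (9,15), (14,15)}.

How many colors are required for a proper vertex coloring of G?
Clique number ω(G) = 4 (lower bound: χ ≥ ω).
The clique on [3, 8, 14, 15] has size 4, forcing χ ≥ 4, and the coloring below uses 4 colors, so χ(G) = 4.
A valid 4-coloring: color 1: [1, 3]; color 2: [5, 14]; color 3: [0, 6, 15]; color 4: [8, 9].

χ(G) = 4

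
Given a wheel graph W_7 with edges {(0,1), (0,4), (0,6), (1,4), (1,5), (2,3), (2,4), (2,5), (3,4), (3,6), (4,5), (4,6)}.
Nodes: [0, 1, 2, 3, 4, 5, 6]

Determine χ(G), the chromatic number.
Clique number ω(G) = 3 (lower bound: χ ≥ ω).
The clique on [0, 1, 4] has size 3, forcing χ ≥ 3, and the coloring below uses 3 colors, so χ(G) = 3.
A valid 3-coloring: color 1: [4]; color 2: [0, 3, 5]; color 3: [1, 2, 6].

χ(G) = 3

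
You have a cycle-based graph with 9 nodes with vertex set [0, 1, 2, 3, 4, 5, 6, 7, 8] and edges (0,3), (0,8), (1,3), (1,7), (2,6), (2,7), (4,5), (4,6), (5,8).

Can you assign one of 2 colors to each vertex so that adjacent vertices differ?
Odd cycle [6, 4, 5, 8, 0, 3, 1, 7, 2] needs 3 colors (χ ≥ 3).
Hence χ(G) ≥ 3 > 2, so no proper 2-coloring exists.

No, G is not 2-colorable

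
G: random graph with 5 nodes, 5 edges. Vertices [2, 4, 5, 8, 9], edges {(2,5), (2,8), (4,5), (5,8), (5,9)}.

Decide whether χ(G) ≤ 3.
Yes, G is 3-colorable

A valid 3-coloring: color 1: [5]; color 2: [4, 8, 9]; color 3: [2].
(χ(G) = 3 ≤ 3.)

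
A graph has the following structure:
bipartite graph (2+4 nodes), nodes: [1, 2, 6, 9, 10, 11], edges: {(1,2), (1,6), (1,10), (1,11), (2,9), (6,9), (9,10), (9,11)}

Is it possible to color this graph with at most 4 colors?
Yes, G is 4-colorable

A valid 4-coloring: color 1: [1, 9]; color 2: [2, 6, 10, 11].
(χ(G) = 2 ≤ 4.)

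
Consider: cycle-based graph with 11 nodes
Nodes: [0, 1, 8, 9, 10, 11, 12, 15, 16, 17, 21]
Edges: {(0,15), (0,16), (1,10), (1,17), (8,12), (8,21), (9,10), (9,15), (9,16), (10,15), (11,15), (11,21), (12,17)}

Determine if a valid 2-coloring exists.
No, G is not 2-colorable

The clique on vertices [9, 10, 15] has size 3 > 2, so it alone needs 3 colors.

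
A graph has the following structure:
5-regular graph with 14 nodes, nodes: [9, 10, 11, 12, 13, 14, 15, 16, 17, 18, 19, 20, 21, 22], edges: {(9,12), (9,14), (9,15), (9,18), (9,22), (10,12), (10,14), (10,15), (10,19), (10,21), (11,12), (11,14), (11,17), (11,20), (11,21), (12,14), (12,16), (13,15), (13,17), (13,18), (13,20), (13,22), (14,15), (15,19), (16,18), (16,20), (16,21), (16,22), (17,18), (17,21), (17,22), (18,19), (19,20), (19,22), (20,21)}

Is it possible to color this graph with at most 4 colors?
A valid 4-coloring: color 1: [9, 11, 13, 16, 19]; color 2: [10, 17, 20]; color 3: [14, 18, 21, 22]; color 4: [12, 15].
(χ(G) = 4 ≤ 4.)

Yes, G is 4-colorable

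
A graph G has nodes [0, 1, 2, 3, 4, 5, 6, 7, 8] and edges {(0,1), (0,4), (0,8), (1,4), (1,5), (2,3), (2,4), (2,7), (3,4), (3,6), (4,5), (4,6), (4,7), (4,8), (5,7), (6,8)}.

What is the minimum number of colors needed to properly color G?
Clique number ω(G) = 3 (lower bound: χ ≥ ω).
The clique on [0, 4, 8] has size 3, forcing χ ≥ 3, and the coloring below uses 3 colors, so χ(G) = 3.
A valid 3-coloring: color 1: [4]; color 2: [1, 3, 7, 8]; color 3: [0, 2, 5, 6].

χ(G) = 3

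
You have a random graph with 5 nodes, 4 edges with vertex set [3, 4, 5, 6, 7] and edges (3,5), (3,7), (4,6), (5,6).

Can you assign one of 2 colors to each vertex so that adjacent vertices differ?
Yes, G is 2-colorable

A valid 2-coloring: color 1: [4, 5, 7]; color 2: [3, 6].
(χ(G) = 2 ≤ 2.)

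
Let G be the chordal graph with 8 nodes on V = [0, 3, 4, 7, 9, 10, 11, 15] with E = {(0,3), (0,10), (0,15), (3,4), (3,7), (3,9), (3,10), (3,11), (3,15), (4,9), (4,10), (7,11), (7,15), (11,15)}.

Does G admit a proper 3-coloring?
The clique on vertices [3, 7, 11, 15] has size 4 > 3, so it alone needs 4 colors.

No, G is not 3-colorable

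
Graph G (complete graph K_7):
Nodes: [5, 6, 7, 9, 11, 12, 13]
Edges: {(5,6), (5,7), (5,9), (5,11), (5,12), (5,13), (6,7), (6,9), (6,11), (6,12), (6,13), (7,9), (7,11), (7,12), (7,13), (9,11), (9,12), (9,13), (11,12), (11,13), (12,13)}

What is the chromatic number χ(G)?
Clique number ω(G) = 7 (lower bound: χ ≥ ω).
The clique on [5, 6, 7, 9, 11, 12, 13] has size 7, forcing χ ≥ 7, and the coloring below uses 7 colors, so χ(G) = 7.
A valid 7-coloring: color 1: [12]; color 2: [6]; color 3: [11]; color 4: [9]; color 5: [5]; color 6: [7]; color 7: [13].

χ(G) = 7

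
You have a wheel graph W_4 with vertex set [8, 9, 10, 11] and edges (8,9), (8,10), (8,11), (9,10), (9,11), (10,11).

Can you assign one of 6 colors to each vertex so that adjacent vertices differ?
Yes, G is 6-colorable

A valid 6-coloring: color 1: [8]; color 2: [11]; color 3: [10]; color 4: [9].
(χ(G) = 4 ≤ 6.)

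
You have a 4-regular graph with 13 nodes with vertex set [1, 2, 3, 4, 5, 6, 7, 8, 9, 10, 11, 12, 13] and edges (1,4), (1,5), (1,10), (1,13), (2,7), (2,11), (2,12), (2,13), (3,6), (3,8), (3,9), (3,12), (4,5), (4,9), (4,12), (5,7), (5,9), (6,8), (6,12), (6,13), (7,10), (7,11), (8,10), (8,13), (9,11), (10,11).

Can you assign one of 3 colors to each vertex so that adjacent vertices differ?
Yes, G is 3-colorable

A valid 3-coloring: color 1: [3, 4, 11, 13]; color 2: [2, 5, 6, 10]; color 3: [1, 7, 8, 9, 12].
(χ(G) = 3 ≤ 3.)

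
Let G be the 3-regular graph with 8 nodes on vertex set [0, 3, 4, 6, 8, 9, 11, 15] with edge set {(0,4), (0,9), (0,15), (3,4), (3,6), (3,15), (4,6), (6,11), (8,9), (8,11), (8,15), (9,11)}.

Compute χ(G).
Clique number ω(G) = 3 (lower bound: χ ≥ ω).
The clique on [3, 4, 6] has size 3, forcing χ ≥ 3, and the coloring below uses 3 colors, so χ(G) = 3.
A valid 3-coloring: color 1: [4, 9, 15]; color 2: [0, 3, 11]; color 3: [6, 8].

χ(G) = 3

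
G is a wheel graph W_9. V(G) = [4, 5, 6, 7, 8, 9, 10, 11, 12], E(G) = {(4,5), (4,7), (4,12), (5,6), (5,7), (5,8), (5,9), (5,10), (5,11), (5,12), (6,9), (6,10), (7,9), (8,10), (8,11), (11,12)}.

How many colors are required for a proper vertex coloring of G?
Clique number ω(G) = 3 (lower bound: χ ≥ ω).
The clique on [4, 5, 12] has size 3, forcing χ ≥ 3, and the coloring below uses 3 colors, so χ(G) = 3.
A valid 3-coloring: color 1: [5]; color 2: [4, 9, 10, 11]; color 3: [6, 7, 8, 12].

χ(G) = 3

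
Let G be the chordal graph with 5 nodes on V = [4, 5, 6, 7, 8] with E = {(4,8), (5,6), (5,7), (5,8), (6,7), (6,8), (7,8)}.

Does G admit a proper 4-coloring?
Yes, G is 4-colorable

A valid 4-coloring: color 1: [8]; color 2: [4, 5]; color 3: [7]; color 4: [6].
(χ(G) = 4 ≤ 4.)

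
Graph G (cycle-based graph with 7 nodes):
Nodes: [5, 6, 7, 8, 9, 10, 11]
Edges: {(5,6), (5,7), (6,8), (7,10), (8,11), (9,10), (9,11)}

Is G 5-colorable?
A valid 5-coloring: color 1: [7, 8, 9]; color 2: [5, 10, 11]; color 3: [6].
(χ(G) = 3 ≤ 5.)

Yes, G is 5-colorable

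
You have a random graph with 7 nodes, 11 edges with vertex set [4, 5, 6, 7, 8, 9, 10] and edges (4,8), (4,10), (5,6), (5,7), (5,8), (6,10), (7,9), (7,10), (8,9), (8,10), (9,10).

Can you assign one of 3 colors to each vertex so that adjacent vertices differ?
Yes, G is 3-colorable

A valid 3-coloring: color 1: [5, 10]; color 2: [6, 7, 8]; color 3: [4, 9].
(χ(G) = 3 ≤ 3.)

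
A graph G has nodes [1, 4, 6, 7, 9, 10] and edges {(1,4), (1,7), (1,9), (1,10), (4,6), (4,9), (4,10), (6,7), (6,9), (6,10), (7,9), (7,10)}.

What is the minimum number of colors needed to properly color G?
Clique number ω(G) = 3 (lower bound: χ ≥ ω).
The clique on [1, 4, 9] has size 3, forcing χ ≥ 3, and the coloring below uses 3 colors, so χ(G) = 3.
A valid 3-coloring: color 1: [4, 7]; color 2: [1, 6]; color 3: [9, 10].

χ(G) = 3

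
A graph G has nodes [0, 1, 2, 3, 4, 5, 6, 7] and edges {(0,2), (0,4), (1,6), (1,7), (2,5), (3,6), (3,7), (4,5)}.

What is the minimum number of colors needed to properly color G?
χ(G) = 2

Clique number ω(G) = 2 (lower bound: χ ≥ ω).
The graph is bipartite (no odd cycle), so 2 colors suffice: χ(G) = 2.
A valid 2-coloring: color 1: [2, 4, 6, 7]; color 2: [0, 1, 3, 5].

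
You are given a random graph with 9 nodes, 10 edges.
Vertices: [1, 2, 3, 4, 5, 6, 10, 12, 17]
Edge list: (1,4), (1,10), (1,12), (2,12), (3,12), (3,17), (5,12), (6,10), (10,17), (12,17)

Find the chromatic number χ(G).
Clique number ω(G) = 3 (lower bound: χ ≥ ω).
The clique on [3, 12, 17] has size 3, forcing χ ≥ 3, and the coloring below uses 3 colors, so χ(G) = 3.
A valid 3-coloring: color 1: [4, 10, 12]; color 2: [1, 2, 5, 6, 17]; color 3: [3].

χ(G) = 3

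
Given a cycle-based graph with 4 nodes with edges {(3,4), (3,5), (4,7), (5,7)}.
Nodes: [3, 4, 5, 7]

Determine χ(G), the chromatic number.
χ(G) = 2

Clique number ω(G) = 2 (lower bound: χ ≥ ω).
The graph is bipartite (no odd cycle), so 2 colors suffice: χ(G) = 2.
A valid 2-coloring: color 1: [4, 5]; color 2: [3, 7].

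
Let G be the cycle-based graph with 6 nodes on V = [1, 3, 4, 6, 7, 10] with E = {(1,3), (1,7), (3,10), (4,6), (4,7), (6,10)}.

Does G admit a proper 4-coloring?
A valid 4-coloring: color 1: [1, 4, 10]; color 2: [3, 6, 7].
(χ(G) = 2 ≤ 4.)

Yes, G is 4-colorable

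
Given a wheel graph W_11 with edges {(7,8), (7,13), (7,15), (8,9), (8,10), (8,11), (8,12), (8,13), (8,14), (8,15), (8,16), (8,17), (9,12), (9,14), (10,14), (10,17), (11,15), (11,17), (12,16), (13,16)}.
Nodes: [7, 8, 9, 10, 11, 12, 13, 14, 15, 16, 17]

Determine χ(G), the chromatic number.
Clique number ω(G) = 3 (lower bound: χ ≥ ω).
The clique on [7, 8, 13] has size 3, forcing χ ≥ 3, and the coloring below uses 3 colors, so χ(G) = 3.
A valid 3-coloring: color 1: [8]; color 2: [12, 13, 14, 15, 17]; color 3: [7, 9, 10, 11, 16].

χ(G) = 3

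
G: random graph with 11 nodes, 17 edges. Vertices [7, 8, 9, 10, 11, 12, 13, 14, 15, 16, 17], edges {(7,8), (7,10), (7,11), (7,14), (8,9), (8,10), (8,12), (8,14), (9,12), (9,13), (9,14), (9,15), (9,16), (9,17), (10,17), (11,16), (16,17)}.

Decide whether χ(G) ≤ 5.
A valid 5-coloring: color 1: [7, 9]; color 2: [8, 11, 13, 15, 17]; color 3: [10, 12, 14, 16].
(χ(G) = 3 ≤ 5.)

Yes, G is 5-colorable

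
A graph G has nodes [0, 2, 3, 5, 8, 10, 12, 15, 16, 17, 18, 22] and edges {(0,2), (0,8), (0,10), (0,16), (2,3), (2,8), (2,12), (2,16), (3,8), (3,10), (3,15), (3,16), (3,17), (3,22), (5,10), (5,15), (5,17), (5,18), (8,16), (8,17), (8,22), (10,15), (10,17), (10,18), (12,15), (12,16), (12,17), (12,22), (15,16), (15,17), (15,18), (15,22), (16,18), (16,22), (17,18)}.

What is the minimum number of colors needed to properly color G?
Clique number ω(G) = 5 (lower bound: χ ≥ ω).
The clique on [5, 10, 15, 17, 18] has size 5, forcing χ ≥ 5, and the coloring below uses 5 colors, so χ(G) = 5.
A valid 5-coloring: color 1: [8, 15]; color 2: [10, 16]; color 3: [0, 3, 12, 18]; color 4: [2, 17, 22]; color 5: [5].

χ(G) = 5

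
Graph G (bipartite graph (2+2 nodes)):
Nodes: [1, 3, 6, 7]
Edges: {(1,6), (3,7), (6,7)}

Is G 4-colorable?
A valid 4-coloring: color 1: [3, 6]; color 2: [1, 7].
(χ(G) = 2 ≤ 4.)

Yes, G is 4-colorable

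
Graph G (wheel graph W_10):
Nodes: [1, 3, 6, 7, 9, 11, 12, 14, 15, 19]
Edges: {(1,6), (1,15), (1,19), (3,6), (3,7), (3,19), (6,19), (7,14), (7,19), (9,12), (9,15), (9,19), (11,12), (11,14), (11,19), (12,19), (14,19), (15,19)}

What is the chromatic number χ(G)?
χ(G) = 4

Clique number ω(G) = 3 (lower bound: χ ≥ ω).
Odd cycle [3, 7, 14, 11, 12, 9, 15, 1, 6] needs 3 colors (χ ≥ 3).
Vertex 19 is adjacent to every vertex of [1, 3, 6, 7, 9, 11, 12, 14, 15], which already need 3 colors among themselves, so 19 needs a new color (χ ≥ 4).
The coloring below uses 4 colors, so χ(G) = 4.
A valid 4-coloring: color 1: [19]; color 2: [1, 3, 12, 14]; color 3: [6, 7, 9, 11]; color 4: [15].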